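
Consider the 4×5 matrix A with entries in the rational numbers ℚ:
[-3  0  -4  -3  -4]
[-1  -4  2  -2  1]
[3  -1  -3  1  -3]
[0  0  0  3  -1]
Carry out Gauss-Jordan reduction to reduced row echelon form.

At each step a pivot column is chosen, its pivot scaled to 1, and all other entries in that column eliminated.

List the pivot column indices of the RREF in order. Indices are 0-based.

pivot columns: 0, 1, 2, 3

step 1: normalize row 0 (÷-3) = (1, 0, 4/3, 1, 4/3)
  row 1: subtract -1×row0 = (0, -4, 10/3, -1, 7/3)
  row 2: subtract 3×row0 = (0, -1, -7, -2, -7)
step 2: normalize row 1 (÷-4) = (0, 1, -5/6, 1/4, -7/12)
  row 2: subtract -1×row1 = (0, 0, -47/6, -7/4, -91/12)
step 3: normalize row 2 (÷-47/6) = (0, 0, 1, 21/94, 91/94)
  row 0: subtract 4/3×row2 = (1, 0, 0, 33/47, 2/47)
  row 1: subtract -5/6×row2 = (0, 1, 0, 41/94, 21/94)
step 4: normalize row 3 (÷3) = (0, 0, 0, 1, -1/3)
  row 0: subtract 33/47×row3 = (1, 0, 0, 0, 13/47)
  row 1: subtract 41/94×row3 = (0, 1, 0, 0, 52/141)
  row 2: subtract 21/94×row3 = (0, 0, 1, 0, 49/47)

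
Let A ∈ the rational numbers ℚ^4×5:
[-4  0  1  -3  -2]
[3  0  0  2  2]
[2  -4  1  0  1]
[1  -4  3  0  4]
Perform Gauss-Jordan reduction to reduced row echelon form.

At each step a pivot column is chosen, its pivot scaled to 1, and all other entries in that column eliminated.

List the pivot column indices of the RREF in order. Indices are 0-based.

pivot columns: 0, 1, 2, 3

[1] R0 /= -4  ⇒  (1, 0, -1/4, 3/4, 1/2)
     R1 -= 3·R0  ⇒  (0, 0, 3/4, -1/4, 1/2)
     R2 -= 2·R0  ⇒  (0, -4, 3/2, -3/2, 0)
     R3 -= 1·R0  ⇒  (0, -4, 13/4, -3/4, 7/2)
[2] R1 <-> R2
[2] R1 /= -4  ⇒  (0, 1, -3/8, 3/8, 0)
     R3 -= -4·R1  ⇒  (0, 0, 7/4, 3/4, 7/2)
[3] R2 /= 3/4  ⇒  (0, 0, 1, -1/3, 2/3)
     R0 -= -1/4·R2  ⇒  (1, 0, 0, 2/3, 2/3)
     R1 -= -3/8·R2  ⇒  (0, 1, 0, 1/4, 1/4)
     R3 -= 7/4·R2  ⇒  (0, 0, 0, 4/3, 7/3)
[4] R3 /= 4/3  ⇒  (0, 0, 0, 1, 7/4)
     R0 -= 2/3·R3  ⇒  (1, 0, 0, 0, -1/2)
     R1 -= 1/4·R3  ⇒  (0, 1, 0, 0, -3/16)
     R2 -= -1/3·R3  ⇒  (0, 0, 1, 0, 5/4)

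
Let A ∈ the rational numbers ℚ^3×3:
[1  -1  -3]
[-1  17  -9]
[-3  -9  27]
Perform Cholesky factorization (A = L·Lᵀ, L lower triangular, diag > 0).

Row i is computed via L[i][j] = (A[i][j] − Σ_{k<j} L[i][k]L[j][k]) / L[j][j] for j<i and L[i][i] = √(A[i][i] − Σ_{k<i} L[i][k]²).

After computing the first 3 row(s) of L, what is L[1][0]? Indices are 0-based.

L[1][0] = -1

Step 1: L[0][0] = √(1) = 1.
  L[1][0] = (-1) / L[0][0] = -1.
Step 2: L[1][1] = √(16) = 4.
  L[2][0] = (-3) / L[0][0] = -3.
  L[2][1] = (-12) / L[1][1] = -3.
Step 3: L[2][2] = √(9) = 3.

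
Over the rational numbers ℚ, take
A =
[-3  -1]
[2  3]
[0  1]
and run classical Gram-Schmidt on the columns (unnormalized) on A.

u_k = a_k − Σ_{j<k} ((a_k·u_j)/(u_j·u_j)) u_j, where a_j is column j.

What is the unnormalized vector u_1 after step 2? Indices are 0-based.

Step 1: u_0 = a_0 = (-3, 2, 0).
Step 2: u_1 = a_1 − (9/13)·u_0 = (14/13, 21/13, 1).

u_1 = (14/13, 21/13, 1)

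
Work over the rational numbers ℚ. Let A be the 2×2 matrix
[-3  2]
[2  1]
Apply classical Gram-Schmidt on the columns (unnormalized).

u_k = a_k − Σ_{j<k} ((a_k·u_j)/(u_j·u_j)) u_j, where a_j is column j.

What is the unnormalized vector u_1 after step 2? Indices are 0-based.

u_1 = (14/13, 21/13)

Step 1: u_0 = a_0 = (-3, 2).
Step 2: u_1 = a_1 − (-4/13)·u_0 = (14/13, 21/13).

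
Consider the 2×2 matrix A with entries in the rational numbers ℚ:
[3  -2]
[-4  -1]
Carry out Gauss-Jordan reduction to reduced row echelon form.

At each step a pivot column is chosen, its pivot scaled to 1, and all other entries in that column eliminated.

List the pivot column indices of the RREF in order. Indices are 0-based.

step 1: normalize row 0 (÷3) = (1, -2/3)
  row 1: subtract -4×row0 = (0, -11/3)
step 2: normalize row 1 (÷-11/3) = (0, 1)
  row 0: subtract -2/3×row1 = (1, 0)

pivot columns: 0, 1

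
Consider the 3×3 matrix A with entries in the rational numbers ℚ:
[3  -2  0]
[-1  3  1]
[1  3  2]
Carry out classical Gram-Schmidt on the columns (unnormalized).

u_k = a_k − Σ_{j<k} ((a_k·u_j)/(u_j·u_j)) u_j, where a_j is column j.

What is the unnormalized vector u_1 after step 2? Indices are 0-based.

Step 1: u_0 = a_0 = (3, -1, 1).
Step 2: u_1 = a_1 − (-6/11)·u_0 = (-4/11, 27/11, 39/11).

u_1 = (-4/11, 27/11, 39/11)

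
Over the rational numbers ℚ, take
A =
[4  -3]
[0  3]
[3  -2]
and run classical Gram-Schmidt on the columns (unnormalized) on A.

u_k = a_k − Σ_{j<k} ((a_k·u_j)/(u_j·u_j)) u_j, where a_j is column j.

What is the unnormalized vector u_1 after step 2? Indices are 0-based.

u_1 = (-3/25, 3, 4/25)

Step 1: u_0 = a_0 = (4, 0, 3).
Step 2: u_1 = a_1 − (-18/25)·u_0 = (-3/25, 3, 4/25).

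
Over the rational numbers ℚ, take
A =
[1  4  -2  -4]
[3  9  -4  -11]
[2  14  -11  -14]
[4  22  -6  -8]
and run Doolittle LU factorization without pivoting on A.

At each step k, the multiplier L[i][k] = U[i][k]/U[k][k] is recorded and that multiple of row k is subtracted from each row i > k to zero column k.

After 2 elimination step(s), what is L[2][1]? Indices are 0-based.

k=0: U[0][0]=1
  eliminate (1,0): mult=3, new row 1: (0, -3, 2, 1); set L[1][0]=3
  eliminate (2,0): mult=2, new row 2: (0, 6, -7, -6); set L[2][0]=2
  eliminate (3,0): mult=4, new row 3: (0, 6, 2, 8); set L[3][0]=4
k=1: U[1][1]=-3
  eliminate (2,1): mult=-2, new row 2: (0, 0, -3, -4); set L[2][1]=-2
  eliminate (3,1): mult=-2, new row 3: (0, 0, 6, 10); set L[3][1]=-2

L[2][1] = -2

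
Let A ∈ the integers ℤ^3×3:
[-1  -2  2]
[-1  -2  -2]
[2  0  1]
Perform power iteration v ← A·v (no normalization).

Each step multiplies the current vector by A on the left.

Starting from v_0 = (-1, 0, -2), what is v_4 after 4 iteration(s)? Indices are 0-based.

v_0 = (-1, 0, -2).
v_1 = A·v_0 = (-3, 5, -4).
v_2 = A·v_1 = (-15, 1, -10).
v_3 = A·v_2 = (-7, 33, -40).
v_4 = A·v_3 = (-139, 21, -54).

v_4 = (-139, 21, -54)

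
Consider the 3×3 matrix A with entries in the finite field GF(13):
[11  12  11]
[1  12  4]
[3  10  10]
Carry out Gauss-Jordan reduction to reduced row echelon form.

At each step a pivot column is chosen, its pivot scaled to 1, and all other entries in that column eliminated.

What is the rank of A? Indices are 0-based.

rank = 3

pivot(0,0)=11: scale R0 → (1, 7, 1)
  clear (1,0): R1 −= (1)R0 → (0, 5, 3)
  clear (2,0): R2 −= (3)R0 → (0, 2, 7)
pivot(1,1)=5: scale R1 → (0, 1, 11)
  clear (0,1): R0 −= (7)R1 → (1, 0, 2)
  clear (2,1): R2 −= (2)R1 → (0, 0, 11)
pivot(2,2)=11: scale R2 → (0, 0, 1)
  clear (0,2): R0 −= (2)R2 → (1, 0, 0)
  clear (1,2): R1 −= (11)R2 → (0, 1, 0)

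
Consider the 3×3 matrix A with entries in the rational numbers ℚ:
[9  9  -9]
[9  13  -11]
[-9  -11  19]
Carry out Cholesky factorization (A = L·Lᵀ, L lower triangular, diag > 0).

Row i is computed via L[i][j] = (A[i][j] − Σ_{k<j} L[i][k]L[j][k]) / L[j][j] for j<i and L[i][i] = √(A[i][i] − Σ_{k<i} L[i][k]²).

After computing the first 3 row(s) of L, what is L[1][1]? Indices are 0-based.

L[1][1] = 2

Step 1: L[0][0] = √(9) = 3.
  L[1][0] = (9) / L[0][0] = 3.
Step 2: L[1][1] = √(4) = 2.
  L[2][0] = (-9) / L[0][0] = -3.
  L[2][1] = (-2) / L[1][1] = -1.
Step 3: L[2][2] = √(9) = 3.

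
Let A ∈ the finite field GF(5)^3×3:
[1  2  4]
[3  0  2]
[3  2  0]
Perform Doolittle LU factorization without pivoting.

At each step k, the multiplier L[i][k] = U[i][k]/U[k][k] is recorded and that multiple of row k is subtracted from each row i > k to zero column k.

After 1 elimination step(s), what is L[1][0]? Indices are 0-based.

L[1][0] = 3

[col 0] pivot 1
  R1 -= 3*R0 → (0, 4, 0)  (L[1][0] := 3)
  R2 -= 3*R0 → (0, 1, 3)  (L[2][0] := 3)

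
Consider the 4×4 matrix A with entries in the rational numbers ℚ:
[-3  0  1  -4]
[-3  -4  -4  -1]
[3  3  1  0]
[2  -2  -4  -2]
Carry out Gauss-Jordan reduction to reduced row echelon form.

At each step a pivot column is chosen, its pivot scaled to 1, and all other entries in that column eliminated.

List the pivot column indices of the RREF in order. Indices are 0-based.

pivot(0,0)=-3: scale R0 → (1, 0, -1/3, 4/3)
  clear (1,0): R1 −= (-3)R0 → (0, -4, -5, 3)
  clear (2,0): R2 −= (3)R0 → (0, 3, 2, -4)
  clear (3,0): R3 −= (2)R0 → (0, -2, -10/3, -14/3)
pivot(1,1)=-4: scale R1 → (0, 1, 5/4, -3/4)
  clear (2,1): R2 −= (3)R1 → (0, 0, -7/4, -7/4)
  clear (3,1): R3 −= (-2)R1 → (0, 0, -5/6, -37/6)
pivot(2,2)=-7/4: scale R2 → (0, 0, 1, 1)
  clear (0,2): R0 −= (-1/3)R2 → (1, 0, 0, 5/3)
  clear (1,2): R1 −= (5/4)R2 → (0, 1, 0, -2)
  clear (3,2): R3 −= (-5/6)R2 → (0, 0, 0, -16/3)
pivot(3,3)=-16/3: scale R3 → (0, 0, 0, 1)
  clear (0,3): R0 −= (5/3)R3 → (1, 0, 0, 0)
  clear (1,3): R1 −= (-2)R3 → (0, 1, 0, 0)
  clear (2,3): R2 −= (1)R3 → (0, 0, 1, 0)

pivot columns: 0, 1, 2, 3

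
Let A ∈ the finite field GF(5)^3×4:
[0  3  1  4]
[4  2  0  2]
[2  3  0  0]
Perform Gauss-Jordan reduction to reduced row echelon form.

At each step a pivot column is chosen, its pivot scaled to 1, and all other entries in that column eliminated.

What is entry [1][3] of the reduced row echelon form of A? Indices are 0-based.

step 1: exchange rows 0,1
step 1: normalize row 0 (÷4) = (1, 3, 0, 3)
  row 2: subtract 2×row0 = (0, 2, 0, 4)
step 2: normalize row 1 (÷3) = (0, 1, 2, 3)
  row 0: subtract 3×row1 = (1, 0, 4, 4)
  row 2: subtract 2×row1 = (0, 0, 1, 3)
step 3: normalize row 2 (÷1) = (0, 0, 1, 3)
  row 0: subtract 4×row2 = (1, 0, 0, 2)
  row 1: subtract 2×row2 = (0, 1, 0, 2)

M[1][3] = 2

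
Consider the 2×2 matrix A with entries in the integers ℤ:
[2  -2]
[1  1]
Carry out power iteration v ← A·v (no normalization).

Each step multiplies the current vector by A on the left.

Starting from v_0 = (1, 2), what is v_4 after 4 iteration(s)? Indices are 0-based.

v_4 = (-26, -31)

v_0 = (1, 2).
v_1 = A·v_0 = (-2, 3).
v_2 = A·v_1 = (-10, 1).
v_3 = A·v_2 = (-22, -9).
v_4 = A·v_3 = (-26, -31).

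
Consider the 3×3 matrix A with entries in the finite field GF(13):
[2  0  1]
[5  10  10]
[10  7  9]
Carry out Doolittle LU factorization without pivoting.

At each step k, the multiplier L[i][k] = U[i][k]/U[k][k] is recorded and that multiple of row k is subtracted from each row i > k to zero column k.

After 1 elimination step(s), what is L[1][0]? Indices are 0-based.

k=0: U[0][0]=2
  eliminate (1,0): mult=9, new row 1: (0, 10, 1); set L[1][0]=9
  eliminate (2,0): mult=5, new row 2: (0, 7, 4); set L[2][0]=5

L[1][0] = 9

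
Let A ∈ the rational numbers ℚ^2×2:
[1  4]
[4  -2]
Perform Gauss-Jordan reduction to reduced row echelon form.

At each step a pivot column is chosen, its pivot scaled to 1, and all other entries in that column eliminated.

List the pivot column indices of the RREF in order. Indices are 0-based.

pivot(0,0)=1: scale R0 → (1, 4)
  clear (1,0): R1 −= (4)R0 → (0, -18)
pivot(1,1)=-18: scale R1 → (0, 1)
  clear (0,1): R0 −= (4)R1 → (1, 0)

pivot columns: 0, 1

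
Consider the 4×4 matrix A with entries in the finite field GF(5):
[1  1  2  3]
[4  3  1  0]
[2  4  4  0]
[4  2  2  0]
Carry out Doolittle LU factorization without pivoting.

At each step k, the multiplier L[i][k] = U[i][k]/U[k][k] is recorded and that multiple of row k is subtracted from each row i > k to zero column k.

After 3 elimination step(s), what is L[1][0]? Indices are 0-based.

k=0: U[0][0]=1
  eliminate (1,0): mult=4, new row 1: (0, 4, 3, 3); set L[1][0]=4
  eliminate (2,0): mult=2, new row 2: (0, 2, 0, 4); set L[2][0]=2
  eliminate (3,0): mult=4, new row 3: (0, 3, 4, 3); set L[3][0]=4
k=1: U[1][1]=4
  eliminate (2,1): mult=3, new row 2: (0, 0, 1, 0); set L[2][1]=3
  eliminate (3,1): mult=2, new row 3: (0, 0, 3, 2); set L[3][1]=2
k=2: U[2][2]=1
  eliminate (3,2): mult=3, new row 3: (0, 0, 0, 2); set L[3][2]=3

L[1][0] = 4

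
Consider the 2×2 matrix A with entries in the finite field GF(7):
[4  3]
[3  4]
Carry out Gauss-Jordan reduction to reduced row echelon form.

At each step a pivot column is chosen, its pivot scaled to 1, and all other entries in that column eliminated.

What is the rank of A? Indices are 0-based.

step 1: normalize row 0 (÷4) = (1, 6)
  row 1: subtract 3×row0 = (0, 0)
skip col 1 (zero from row 1)

rank = 1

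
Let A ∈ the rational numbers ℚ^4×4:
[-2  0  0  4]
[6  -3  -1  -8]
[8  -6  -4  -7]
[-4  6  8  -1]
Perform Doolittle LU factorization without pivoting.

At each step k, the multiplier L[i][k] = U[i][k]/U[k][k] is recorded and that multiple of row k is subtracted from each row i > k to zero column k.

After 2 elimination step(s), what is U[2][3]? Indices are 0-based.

Step 1: pivot at (0,0) is -2.
  row1 ← row1 − (-3)·row0  ⇒  L[1][0]=-3, U row1=(0, -3, -1, 4)
  row2 ← row2 − (-4)·row0  ⇒  L[2][0]=-4, U row2=(0, -6, -4, 9)
  row3 ← row3 − (2)·row0  ⇒  L[3][0]=2, U row3=(0, 6, 8, -9)
Step 2: pivot at (1,1) is -3.
  row2 ← row2 − (2)·row1  ⇒  L[2][1]=2, U row2=(0, 0, -2, 1)
  row3 ← row3 − (-2)·row1  ⇒  L[3][1]=-2, U row3=(0, 0, 6, -1)

U[2][3] = 1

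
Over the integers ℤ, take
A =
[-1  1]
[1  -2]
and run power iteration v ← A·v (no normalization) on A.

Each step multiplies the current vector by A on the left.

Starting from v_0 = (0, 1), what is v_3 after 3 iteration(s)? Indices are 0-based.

v_3 = (8, -13)

v_0 = (0, 1).
v_1 = A·v_0 = (1, -2).
v_2 = A·v_1 = (-3, 5).
v_3 = A·v_2 = (8, -13).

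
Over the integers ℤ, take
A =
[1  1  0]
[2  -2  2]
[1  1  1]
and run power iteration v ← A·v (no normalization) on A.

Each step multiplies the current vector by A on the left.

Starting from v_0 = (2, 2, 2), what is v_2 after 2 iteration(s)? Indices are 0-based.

v_2 = (8, 12, 14)

v_0 = (2, 2, 2).
v_1 = A·v_0 = (4, 4, 6).
v_2 = A·v_1 = (8, 12, 14).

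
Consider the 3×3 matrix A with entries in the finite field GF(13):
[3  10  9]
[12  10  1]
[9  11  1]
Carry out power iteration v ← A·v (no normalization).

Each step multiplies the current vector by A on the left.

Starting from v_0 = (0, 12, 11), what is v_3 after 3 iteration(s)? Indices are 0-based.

v_0 = (0, 12, 11).
v_1 = A·v_0 = (11, 1, 0).
v_2 = A·v_1 = (4, 12, 6).
v_3 = A·v_2 = (4, 5, 5).

v_3 = (4, 5, 5)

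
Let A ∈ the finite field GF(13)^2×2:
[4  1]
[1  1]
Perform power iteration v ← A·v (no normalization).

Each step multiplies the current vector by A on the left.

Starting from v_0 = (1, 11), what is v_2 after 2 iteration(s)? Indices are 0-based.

v_2 = (7, 1)

v_0 = (1, 11).
v_1 = A·v_0 = (2, 12).
v_2 = A·v_1 = (7, 1).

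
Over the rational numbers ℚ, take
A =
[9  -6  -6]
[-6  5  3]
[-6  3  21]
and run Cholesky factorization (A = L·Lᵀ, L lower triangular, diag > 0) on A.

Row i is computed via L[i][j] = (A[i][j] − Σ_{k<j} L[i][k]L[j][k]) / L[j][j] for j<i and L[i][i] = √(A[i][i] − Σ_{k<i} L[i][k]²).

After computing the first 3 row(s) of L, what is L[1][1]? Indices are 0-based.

Step 1: L[0][0] = √(9) = 3.
  L[1][0] = (-6) / L[0][0] = -2.
Step 2: L[1][1] = √(1) = 1.
  L[2][0] = (-6) / L[0][0] = -2.
  L[2][1] = (-1) / L[1][1] = -1.
Step 3: L[2][2] = √(16) = 4.

L[1][1] = 1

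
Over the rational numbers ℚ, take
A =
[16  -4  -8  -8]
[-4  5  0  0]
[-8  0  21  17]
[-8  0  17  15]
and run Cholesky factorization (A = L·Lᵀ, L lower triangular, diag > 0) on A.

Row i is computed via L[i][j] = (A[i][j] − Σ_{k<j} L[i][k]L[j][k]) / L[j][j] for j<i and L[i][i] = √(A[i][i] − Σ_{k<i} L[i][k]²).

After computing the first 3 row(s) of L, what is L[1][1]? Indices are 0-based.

Step 1: L[0][0] = √(16) = 4.
  L[1][0] = (-4) / L[0][0] = -1.
Step 2: L[1][1] = √(4) = 2.
  L[2][0] = (-8) / L[0][0] = -2.
  L[2][1] = (-2) / L[1][1] = -1.
Step 3: L[2][2] = √(16) = 4.

L[1][1] = 2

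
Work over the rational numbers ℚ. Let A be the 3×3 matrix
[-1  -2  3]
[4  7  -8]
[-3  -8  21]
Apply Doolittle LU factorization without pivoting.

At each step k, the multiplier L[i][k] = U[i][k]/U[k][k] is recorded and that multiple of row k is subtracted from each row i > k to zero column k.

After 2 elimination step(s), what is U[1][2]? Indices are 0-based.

U[1][2] = 4

k=0: U[0][0]=-1
  eliminate (1,0): mult=-4, new row 1: (0, -1, 4); set L[1][0]=-4
  eliminate (2,0): mult=3, new row 2: (0, -2, 12); set L[2][0]=3
k=1: U[1][1]=-1
  eliminate (2,1): mult=2, new row 2: (0, 0, 4); set L[2][1]=2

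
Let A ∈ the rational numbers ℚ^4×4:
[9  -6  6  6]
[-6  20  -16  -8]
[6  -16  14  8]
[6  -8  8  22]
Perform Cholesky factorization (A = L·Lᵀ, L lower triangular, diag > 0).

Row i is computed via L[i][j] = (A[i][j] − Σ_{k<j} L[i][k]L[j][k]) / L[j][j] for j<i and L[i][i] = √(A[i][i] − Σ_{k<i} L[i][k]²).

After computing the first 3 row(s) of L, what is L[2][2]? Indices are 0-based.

L[2][2] = 1

Step 1: L[0][0] = √(9) = 3.
  L[1][0] = (-6) / L[0][0] = -2.
Step 2: L[1][1] = √(16) = 4.
  L[2][0] = (6) / L[0][0] = 2.
  L[2][1] = (-12) / L[1][1] = -3.
Step 3: L[2][2] = √(1) = 1.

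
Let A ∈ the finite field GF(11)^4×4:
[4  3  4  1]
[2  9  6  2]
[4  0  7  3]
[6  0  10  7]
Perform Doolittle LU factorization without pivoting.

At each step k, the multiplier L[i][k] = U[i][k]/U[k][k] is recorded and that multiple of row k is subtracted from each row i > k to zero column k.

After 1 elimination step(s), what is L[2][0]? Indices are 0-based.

k=0: U[0][0]=4
  eliminate (1,0): mult=6, new row 1: (0, 2, 4, 7); set L[1][0]=6
  eliminate (2,0): mult=1, new row 2: (0, 8, 3, 2); set L[2][0]=1
  eliminate (3,0): mult=7, new row 3: (0, 1, 4, 0); set L[3][0]=7

L[2][0] = 1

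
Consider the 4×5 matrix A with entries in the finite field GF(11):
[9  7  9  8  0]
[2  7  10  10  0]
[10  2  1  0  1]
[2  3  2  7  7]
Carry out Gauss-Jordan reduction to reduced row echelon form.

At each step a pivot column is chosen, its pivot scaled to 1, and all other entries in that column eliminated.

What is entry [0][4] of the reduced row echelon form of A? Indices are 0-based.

M[0][4] = 7

pivot(0,0)=9: scale R0 → (1, 2, 1, 7, 0)
  clear (1,0): R1 −= (2)R0 → (0, 3, 8, 7, 0)
  clear (2,0): R2 −= (10)R0 → (0, 4, 2, 7, 1)
  clear (3,0): R3 −= (2)R0 → (0, 10, 0, 4, 7)
pivot(1,1)=3: scale R1 → (0, 1, 10, 6, 0)
  clear (0,1): R0 −= (2)R1 → (1, 0, 3, 6, 0)
  clear (2,1): R2 −= (4)R1 → (0, 0, 6, 5, 1)
  clear (3,1): R3 −= (10)R1 → (0, 0, 10, 10, 7)
pivot(2,2)=6: scale R2 → (0, 0, 1, 10, 2)
  clear (0,2): R0 −= (3)R2 → (1, 0, 0, 9, 5)
  clear (1,2): R1 −= (10)R2 → (0, 1, 0, 5, 2)
  clear (3,2): R3 −= (10)R2 → (0, 0, 0, 9, 9)
pivot(3,3)=9: scale R3 → (0, 0, 0, 1, 1)
  clear (0,3): R0 −= (9)R3 → (1, 0, 0, 0, 7)
  clear (1,3): R1 −= (5)R3 → (0, 1, 0, 0, 8)
  clear (2,3): R2 −= (10)R3 → (0, 0, 1, 0, 3)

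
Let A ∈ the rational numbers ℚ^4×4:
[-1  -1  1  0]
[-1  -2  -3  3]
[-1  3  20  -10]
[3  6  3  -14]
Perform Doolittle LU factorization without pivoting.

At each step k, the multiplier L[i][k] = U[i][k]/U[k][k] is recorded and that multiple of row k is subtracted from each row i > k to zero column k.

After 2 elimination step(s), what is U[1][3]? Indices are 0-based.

k=0: U[0][0]=-1
  eliminate (1,0): mult=1, new row 1: (0, -1, -4, 3); set L[1][0]=1
  eliminate (2,0): mult=1, new row 2: (0, 4, 19, -10); set L[2][0]=1
  eliminate (3,0): mult=-3, new row 3: (0, 3, 6, -14); set L[3][0]=-3
k=1: U[1][1]=-1
  eliminate (2,1): mult=-4, new row 2: (0, 0, 3, 2); set L[2][1]=-4
  eliminate (3,1): mult=-3, new row 3: (0, 0, -6, -5); set L[3][1]=-3

U[1][3] = 3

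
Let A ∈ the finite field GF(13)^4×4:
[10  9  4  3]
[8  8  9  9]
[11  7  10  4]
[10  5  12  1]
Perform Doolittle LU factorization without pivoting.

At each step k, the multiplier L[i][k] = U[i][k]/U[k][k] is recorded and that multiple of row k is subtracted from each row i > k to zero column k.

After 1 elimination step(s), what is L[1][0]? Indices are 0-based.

[col 0] pivot 10
  R1 -= 6*R0 → (0, 6, 11, 4)  (L[1][0] := 6)
  R2 -= 5*R0 → (0, 1, 3, 2)  (L[2][0] := 5)
  R3 -= 1*R0 → (0, 9, 8, 11)  (L[3][0] := 1)

L[1][0] = 6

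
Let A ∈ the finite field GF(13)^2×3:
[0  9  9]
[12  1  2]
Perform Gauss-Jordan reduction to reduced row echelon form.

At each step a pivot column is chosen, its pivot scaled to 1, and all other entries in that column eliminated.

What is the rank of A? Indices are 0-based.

pivot(0,0): swap R0↔R1
pivot(0,0)=12: scale R0 → (1, 12, 11)
pivot(1,1)=9: scale R1 → (0, 1, 1)
  clear (0,1): R0 −= (12)R1 → (1, 0, 12)

rank = 2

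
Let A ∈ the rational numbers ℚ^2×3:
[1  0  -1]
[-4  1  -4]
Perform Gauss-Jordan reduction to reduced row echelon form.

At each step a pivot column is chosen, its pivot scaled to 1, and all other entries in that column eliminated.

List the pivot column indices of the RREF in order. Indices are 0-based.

pivot columns: 0, 1

[1] R0 /= 1  ⇒  (1, 0, -1)
     R1 -= -4·R0  ⇒  (0, 1, -8)
[2] R1 /= 1  ⇒  (0, 1, -8)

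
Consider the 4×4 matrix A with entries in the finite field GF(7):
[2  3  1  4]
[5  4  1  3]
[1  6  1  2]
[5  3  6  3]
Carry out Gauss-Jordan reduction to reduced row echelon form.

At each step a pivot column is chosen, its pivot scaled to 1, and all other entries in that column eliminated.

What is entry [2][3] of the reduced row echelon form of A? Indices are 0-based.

M[2][3] = 0

step 1: normalize row 0 (÷2) = (1, 5, 4, 2)
  row 1: subtract 5×row0 = (0, 0, 2, 0)
  row 2: subtract 1×row0 = (0, 1, 4, 0)
  row 3: subtract 5×row0 = (0, 6, 0, 0)
step 2: exchange rows 1,2
step 2: normalize row 1 (÷1) = (0, 1, 4, 0)
  row 0: subtract 5×row1 = (1, 0, 5, 2)
  row 3: subtract 6×row1 = (0, 0, 4, 0)
step 3: normalize row 2 (÷2) = (0, 0, 1, 0)
  row 0: subtract 5×row2 = (1, 0, 0, 2)
  row 1: subtract 4×row2 = (0, 1, 0, 0)
  row 3: subtract 4×row2 = (0, 0, 0, 0)
skip col 3 (zero from row 3)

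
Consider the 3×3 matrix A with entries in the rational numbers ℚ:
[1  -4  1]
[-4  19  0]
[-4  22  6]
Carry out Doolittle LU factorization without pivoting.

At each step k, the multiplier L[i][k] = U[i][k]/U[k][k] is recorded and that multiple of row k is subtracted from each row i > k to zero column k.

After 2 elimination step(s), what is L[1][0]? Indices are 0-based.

[col 0] pivot 1
  R1 -= -4*R0 → (0, 3, 4)  (L[1][0] := -4)
  R2 -= -4*R0 → (0, 6, 10)  (L[2][0] := -4)
[col 1] pivot 3
  R2 -= 2*R1 → (0, 0, 2)  (L[2][1] := 2)

L[1][0] = -4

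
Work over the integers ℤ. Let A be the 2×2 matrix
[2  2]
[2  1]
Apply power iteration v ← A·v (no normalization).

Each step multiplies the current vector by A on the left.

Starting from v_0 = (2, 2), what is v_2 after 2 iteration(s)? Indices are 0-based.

v_0 = (2, 2).
v_1 = A·v_0 = (8, 6).
v_2 = A·v_1 = (28, 22).

v_2 = (28, 22)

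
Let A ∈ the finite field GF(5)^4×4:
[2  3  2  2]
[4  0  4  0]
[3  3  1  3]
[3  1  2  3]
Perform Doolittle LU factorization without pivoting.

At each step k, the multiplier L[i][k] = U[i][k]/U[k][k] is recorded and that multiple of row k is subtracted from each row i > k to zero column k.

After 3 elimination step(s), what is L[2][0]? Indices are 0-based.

L[2][0] = 4

[col 0] pivot 2
  R1 -= 2*R0 → (0, 4, 0, 1)  (L[1][0] := 2)
  R2 -= 4*R0 → (0, 1, 3, 0)  (L[2][0] := 4)
  R3 -= 4*R0 → (0, 4, 4, 0)  (L[3][0] := 4)
[col 1] pivot 4
  R2 -= 4*R1 → (0, 0, 3, 1)  (L[2][1] := 4)
  R3 -= 1*R1 → (0, 0, 4, 4)  (L[3][1] := 1)
[col 2] pivot 3
  R3 -= 3*R2 → (0, 0, 0, 1)  (L[3][2] := 3)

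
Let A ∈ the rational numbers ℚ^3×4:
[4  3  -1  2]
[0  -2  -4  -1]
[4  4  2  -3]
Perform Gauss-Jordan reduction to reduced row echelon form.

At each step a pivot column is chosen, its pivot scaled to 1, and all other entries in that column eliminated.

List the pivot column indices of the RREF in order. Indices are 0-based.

pivot columns: 0, 1, 2

pivot(0,0)=4: scale R0 → (1, 3/4, -1/4, 1/2)
  clear (2,0): R2 −= (4)R0 → (0, 1, 3, -5)
pivot(1,1)=-2: scale R1 → (0, 1, 2, 1/2)
  clear (0,1): R0 −= (3/4)R1 → (1, 0, -7/4, 1/8)
  clear (2,1): R2 −= (1)R1 → (0, 0, 1, -11/2)
pivot(2,2)=1: scale R2 → (0, 0, 1, -11/2)
  clear (0,2): R0 −= (-7/4)R2 → (1, 0, 0, -19/2)
  clear (1,2): R1 −= (2)R2 → (0, 1, 0, 23/2)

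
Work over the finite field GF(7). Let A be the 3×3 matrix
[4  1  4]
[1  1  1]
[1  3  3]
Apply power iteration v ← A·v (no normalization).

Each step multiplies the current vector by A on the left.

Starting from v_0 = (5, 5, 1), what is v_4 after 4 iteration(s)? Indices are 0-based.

v_4 = (5, 3, 2)

v_0 = (5, 5, 1).
v_1 = A·v_0 = (1, 4, 2).
v_2 = A·v_1 = (2, 0, 5).
v_3 = A·v_2 = (0, 0, 3).
v_4 = A·v_3 = (5, 3, 2).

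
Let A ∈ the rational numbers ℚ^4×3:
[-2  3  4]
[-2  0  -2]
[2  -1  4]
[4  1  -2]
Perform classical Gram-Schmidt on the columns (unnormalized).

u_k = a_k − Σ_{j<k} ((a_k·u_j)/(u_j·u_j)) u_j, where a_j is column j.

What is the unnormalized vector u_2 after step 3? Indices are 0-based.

u_2 = (168/73, -156/73, 340/73, -164/73)

Step 1: u_0 = a_0 = (-2, -2, 2, 4).
Step 2: u_1 = a_1 − (-1/7)·u_0 = (19/7, -2/7, -5/7, 11/7).
Step 3: u_2 = a_2 − (-1/7)·u_0 − (38/73)·u_1 = (168/73, -156/73, 340/73, -164/73).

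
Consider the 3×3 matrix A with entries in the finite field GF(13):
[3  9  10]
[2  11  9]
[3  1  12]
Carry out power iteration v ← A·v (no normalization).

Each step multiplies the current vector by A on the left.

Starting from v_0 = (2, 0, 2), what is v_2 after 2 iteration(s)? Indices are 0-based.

v_0 = (2, 0, 2).
v_1 = A·v_0 = (0, 9, 4).
v_2 = A·v_1 = (4, 5, 5).

v_2 = (4, 5, 5)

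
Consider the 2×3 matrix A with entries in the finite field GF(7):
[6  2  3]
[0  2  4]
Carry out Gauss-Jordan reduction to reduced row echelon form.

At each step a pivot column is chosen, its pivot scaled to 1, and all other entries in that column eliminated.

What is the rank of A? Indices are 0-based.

pivot(0,0)=6: scale R0 → (1, 5, 4)
pivot(1,1)=2: scale R1 → (0, 1, 2)
  clear (0,1): R0 −= (5)R1 → (1, 0, 1)

rank = 2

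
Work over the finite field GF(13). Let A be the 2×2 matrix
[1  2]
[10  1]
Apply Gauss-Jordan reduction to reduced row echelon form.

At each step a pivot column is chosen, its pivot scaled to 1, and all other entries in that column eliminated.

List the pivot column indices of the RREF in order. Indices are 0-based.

[1] R0 /= 1  ⇒  (1, 2)
     R1 -= 10·R0  ⇒  (0, 7)
[2] R1 /= 7  ⇒  (0, 1)
     R0 -= 2·R1  ⇒  (1, 0)

pivot columns: 0, 1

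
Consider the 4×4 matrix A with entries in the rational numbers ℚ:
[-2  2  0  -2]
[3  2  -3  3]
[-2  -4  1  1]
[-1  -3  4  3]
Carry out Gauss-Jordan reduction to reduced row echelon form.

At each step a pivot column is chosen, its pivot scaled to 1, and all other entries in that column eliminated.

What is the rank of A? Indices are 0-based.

rank = 4

[1] R0 /= -2  ⇒  (1, -1, 0, 1)
     R1 -= 3·R0  ⇒  (0, 5, -3, 0)
     R2 -= -2·R0  ⇒  (0, -6, 1, 3)
     R3 -= -1·R0  ⇒  (0, -4, 4, 4)
[2] R1 /= 5  ⇒  (0, 1, -3/5, 0)
     R0 -= -1·R1  ⇒  (1, 0, -3/5, 1)
     R2 -= -6·R1  ⇒  (0, 0, -13/5, 3)
     R3 -= -4·R1  ⇒  (0, 0, 8/5, 4)
[3] R2 /= -13/5  ⇒  (0, 0, 1, -15/13)
     R0 -= -3/5·R2  ⇒  (1, 0, 0, 4/13)
     R1 -= -3/5·R2  ⇒  (0, 1, 0, -9/13)
     R3 -= 8/5·R2  ⇒  (0, 0, 0, 76/13)
[4] R3 /= 76/13  ⇒  (0, 0, 0, 1)
     R0 -= 4/13·R3  ⇒  (1, 0, 0, 0)
     R1 -= -9/13·R3  ⇒  (0, 1, 0, 0)
     R2 -= -15/13·R3  ⇒  (0, 0, 1, 0)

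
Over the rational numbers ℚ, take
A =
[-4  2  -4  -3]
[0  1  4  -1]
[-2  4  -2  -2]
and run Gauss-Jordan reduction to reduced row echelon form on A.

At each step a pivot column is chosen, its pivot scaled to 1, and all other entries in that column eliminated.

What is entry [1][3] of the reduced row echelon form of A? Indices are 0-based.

M[1][3] = -1/6

step 1: normalize row 0 (÷-4) = (1, -1/2, 1, 3/4)
  row 2: subtract -2×row0 = (0, 3, 0, -1/2)
step 2: normalize row 1 (÷1) = (0, 1, 4, -1)
  row 0: subtract -1/2×row1 = (1, 0, 3, 1/4)
  row 2: subtract 3×row1 = (0, 0, -12, 5/2)
step 3: normalize row 2 (÷-12) = (0, 0, 1, -5/24)
  row 0: subtract 3×row2 = (1, 0, 0, 7/8)
  row 1: subtract 4×row2 = (0, 1, 0, -1/6)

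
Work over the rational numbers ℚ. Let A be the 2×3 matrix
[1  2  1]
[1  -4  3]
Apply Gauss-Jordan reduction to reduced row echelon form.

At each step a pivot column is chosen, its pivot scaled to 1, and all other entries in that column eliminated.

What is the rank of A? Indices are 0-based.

step 1: normalize row 0 (÷1) = (1, 2, 1)
  row 1: subtract 1×row0 = (0, -6, 2)
step 2: normalize row 1 (÷-6) = (0, 1, -1/3)
  row 0: subtract 2×row1 = (1, 0, 5/3)

rank = 2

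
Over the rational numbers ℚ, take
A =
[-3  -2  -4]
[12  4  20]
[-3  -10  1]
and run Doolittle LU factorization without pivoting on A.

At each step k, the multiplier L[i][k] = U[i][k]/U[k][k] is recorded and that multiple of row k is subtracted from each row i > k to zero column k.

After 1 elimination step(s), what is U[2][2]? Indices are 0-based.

k=0: U[0][0]=-3
  eliminate (1,0): mult=-4, new row 1: (0, -4, 4); set L[1][0]=-4
  eliminate (2,0): mult=1, new row 2: (0, -8, 5); set L[2][0]=1

U[2][2] = 5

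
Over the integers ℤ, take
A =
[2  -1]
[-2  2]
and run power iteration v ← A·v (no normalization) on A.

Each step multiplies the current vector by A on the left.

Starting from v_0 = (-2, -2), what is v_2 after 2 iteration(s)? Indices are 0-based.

v_2 = (-4, 4)

v_0 = (-2, -2).
v_1 = A·v_0 = (-2, 0).
v_2 = A·v_1 = (-4, 4).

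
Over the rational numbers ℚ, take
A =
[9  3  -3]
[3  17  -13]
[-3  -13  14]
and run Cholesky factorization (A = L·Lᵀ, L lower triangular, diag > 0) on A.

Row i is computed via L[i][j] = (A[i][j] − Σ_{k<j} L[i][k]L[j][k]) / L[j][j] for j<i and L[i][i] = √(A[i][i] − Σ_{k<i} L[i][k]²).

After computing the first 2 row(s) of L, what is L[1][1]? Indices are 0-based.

L[1][1] = 4

Step 1: L[0][0] = √(9) = 3.
  L[1][0] = (3) / L[0][0] = 1.
Step 2: L[1][1] = √(16) = 4.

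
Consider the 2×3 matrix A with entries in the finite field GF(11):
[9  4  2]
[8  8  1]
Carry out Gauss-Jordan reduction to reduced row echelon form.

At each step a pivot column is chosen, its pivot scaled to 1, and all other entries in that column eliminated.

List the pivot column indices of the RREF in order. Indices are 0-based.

pivot(0,0)=9: scale R0 → (1, 9, 10)
  clear (1,0): R1 −= (8)R0 → (0, 2, 9)
pivot(1,1)=2: scale R1 → (0, 1, 10)
  clear (0,1): R0 −= (9)R1 → (1, 0, 8)

pivot columns: 0, 1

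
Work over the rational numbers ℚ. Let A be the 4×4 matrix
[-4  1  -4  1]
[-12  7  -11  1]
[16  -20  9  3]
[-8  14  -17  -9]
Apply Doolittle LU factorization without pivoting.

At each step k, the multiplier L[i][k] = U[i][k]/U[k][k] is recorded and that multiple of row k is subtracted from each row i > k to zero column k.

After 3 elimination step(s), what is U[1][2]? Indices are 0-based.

U[1][2] = 1

k=0: U[0][0]=-4
  eliminate (1,0): mult=3, new row 1: (0, 4, 1, -2); set L[1][0]=3
  eliminate (2,0): mult=-4, new row 2: (0, -16, -7, 7); set L[2][0]=-4
  eliminate (3,0): mult=2, new row 3: (0, 12, -9, -11); set L[3][0]=2
k=1: U[1][1]=4
  eliminate (2,1): mult=-4, new row 2: (0, 0, -3, -1); set L[2][1]=-4
  eliminate (3,1): mult=3, new row 3: (0, 0, -12, -5); set L[3][1]=3
k=2: U[2][2]=-3
  eliminate (3,2): mult=4, new row 3: (0, 0, 0, -1); set L[3][2]=4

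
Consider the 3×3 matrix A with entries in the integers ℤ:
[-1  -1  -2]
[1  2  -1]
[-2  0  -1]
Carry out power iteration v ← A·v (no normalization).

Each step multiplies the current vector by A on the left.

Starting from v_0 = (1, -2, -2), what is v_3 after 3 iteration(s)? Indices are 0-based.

v_3 = (21, 12, 18)

v_0 = (1, -2, -2).
v_1 = A·v_0 = (5, -1, 0).
v_2 = A·v_1 = (-4, 3, -10).
v_3 = A·v_2 = (21, 12, 18).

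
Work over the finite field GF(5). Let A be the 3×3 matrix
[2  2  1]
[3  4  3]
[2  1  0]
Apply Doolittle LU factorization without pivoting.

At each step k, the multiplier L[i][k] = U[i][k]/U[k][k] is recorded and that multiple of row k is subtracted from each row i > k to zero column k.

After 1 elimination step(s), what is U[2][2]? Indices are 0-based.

U[2][2] = 4

[col 0] pivot 2
  R1 -= 4*R0 → (0, 1, 4)  (L[1][0] := 4)
  R2 -= 1*R0 → (0, 4, 4)  (L[2][0] := 1)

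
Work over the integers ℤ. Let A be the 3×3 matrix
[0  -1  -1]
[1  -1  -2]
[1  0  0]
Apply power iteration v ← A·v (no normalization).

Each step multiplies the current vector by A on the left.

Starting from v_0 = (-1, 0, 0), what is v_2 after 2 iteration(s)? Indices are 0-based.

v_0 = (-1, 0, 0).
v_1 = A·v_0 = (0, -1, -1).
v_2 = A·v_1 = (2, 3, 0).

v_2 = (2, 3, 0)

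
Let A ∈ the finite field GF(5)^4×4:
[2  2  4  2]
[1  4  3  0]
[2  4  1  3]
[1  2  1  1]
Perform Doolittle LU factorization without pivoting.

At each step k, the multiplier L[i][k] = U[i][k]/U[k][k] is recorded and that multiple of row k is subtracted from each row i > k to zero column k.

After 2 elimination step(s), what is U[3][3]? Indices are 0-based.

U[3][3] = 2

Step 1: pivot at (0,0) is 2.
  row1 ← row1 − (3)·row0  ⇒  L[1][0]=3, U row1=(0, 3, 1, 4)
  row2 ← row2 − (1)·row0  ⇒  L[2][0]=1, U row2=(0, 2, 2, 1)
  row3 ← row3 − (3)·row0  ⇒  L[3][0]=3, U row3=(0, 1, 4, 0)
Step 2: pivot at (1,1) is 3.
  row2 ← row2 − (4)·row1  ⇒  L[2][1]=4, U row2=(0, 0, 3, 0)
  row3 ← row3 − (2)·row1  ⇒  L[3][1]=2, U row3=(0, 0, 2, 2)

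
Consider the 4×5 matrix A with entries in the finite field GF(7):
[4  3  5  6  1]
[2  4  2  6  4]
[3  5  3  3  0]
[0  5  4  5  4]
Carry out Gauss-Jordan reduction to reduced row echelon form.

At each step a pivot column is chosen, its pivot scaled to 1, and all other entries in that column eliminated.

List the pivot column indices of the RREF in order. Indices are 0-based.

pivot columns: 0, 1, 2, 3

[1] R0 /= 4  ⇒  (1, 6, 3, 5, 2)
     R1 -= 2·R0  ⇒  (0, 6, 3, 3, 0)
     R2 -= 3·R0  ⇒  (0, 1, 1, 2, 1)
[2] R1 /= 6  ⇒  (0, 1, 4, 4, 0)
     R0 -= 6·R1  ⇒  (1, 0, 0, 2, 2)
     R2 -= 1·R1  ⇒  (0, 0, 4, 5, 1)
     R3 -= 5·R1  ⇒  (0, 0, 5, 6, 4)
[3] R2 /= 4  ⇒  (0, 0, 1, 3, 2)
     R1 -= 4·R2  ⇒  (0, 1, 0, 6, 6)
     R3 -= 5·R2  ⇒  (0, 0, 0, 5, 1)
[4] R3 /= 5  ⇒  (0, 0, 0, 1, 3)
     R0 -= 2·R3  ⇒  (1, 0, 0, 0, 3)
     R1 -= 6·R3  ⇒  (0, 1, 0, 0, 2)
     R2 -= 3·R3  ⇒  (0, 0, 1, 0, 0)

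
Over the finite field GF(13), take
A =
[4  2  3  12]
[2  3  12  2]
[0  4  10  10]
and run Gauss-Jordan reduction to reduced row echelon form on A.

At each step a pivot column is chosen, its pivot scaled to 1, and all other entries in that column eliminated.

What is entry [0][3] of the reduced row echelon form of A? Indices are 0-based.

M[0][3] = 3

[1] R0 /= 4  ⇒  (1, 7, 4, 3)
     R1 -= 2·R0  ⇒  (0, 2, 4, 9)
[2] R1 /= 2  ⇒  (0, 1, 2, 11)
     R0 -= 7·R1  ⇒  (1, 0, 3, 4)
     R2 -= 4·R1  ⇒  (0, 0, 2, 5)
[3] R2 /= 2  ⇒  (0, 0, 1, 9)
     R0 -= 3·R2  ⇒  (1, 0, 0, 3)
     R1 -= 2·R2  ⇒  (0, 1, 0, 6)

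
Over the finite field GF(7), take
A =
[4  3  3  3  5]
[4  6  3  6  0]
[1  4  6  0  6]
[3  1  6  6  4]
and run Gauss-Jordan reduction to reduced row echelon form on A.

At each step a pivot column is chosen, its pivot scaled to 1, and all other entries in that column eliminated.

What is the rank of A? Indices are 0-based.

step 1: normalize row 0 (÷4) = (1, 6, 6, 6, 3)
  row 1: subtract 4×row0 = (0, 3, 0, 3, 2)
  row 2: subtract 1×row0 = (0, 5, 0, 1, 3)
  row 3: subtract 3×row0 = (0, 4, 2, 2, 2)
step 2: normalize row 1 (÷3) = (0, 1, 0, 1, 3)
  row 0: subtract 6×row1 = (1, 0, 6, 0, 6)
  row 2: subtract 5×row1 = (0, 0, 0, 3, 2)
  row 3: subtract 4×row1 = (0, 0, 2, 5, 4)
step 3: exchange rows 2,3
step 3: normalize row 2 (÷2) = (0, 0, 1, 6, 2)
  row 0: subtract 6×row2 = (1, 0, 0, 6, 1)
step 4: normalize row 3 (÷3) = (0, 0, 0, 1, 3)
  row 0: subtract 6×row3 = (1, 0, 0, 0, 4)
  row 1: subtract 1×row3 = (0, 1, 0, 0, 0)
  row 2: subtract 6×row3 = (0, 0, 1, 0, 5)

rank = 4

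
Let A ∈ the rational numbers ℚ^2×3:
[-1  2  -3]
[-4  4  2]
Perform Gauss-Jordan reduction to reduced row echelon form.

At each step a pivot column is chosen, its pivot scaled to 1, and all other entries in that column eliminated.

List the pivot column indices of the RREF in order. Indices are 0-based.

pivot columns: 0, 1

step 1: normalize row 0 (÷-1) = (1, -2, 3)
  row 1: subtract -4×row0 = (0, -4, 14)
step 2: normalize row 1 (÷-4) = (0, 1, -7/2)
  row 0: subtract -2×row1 = (1, 0, -4)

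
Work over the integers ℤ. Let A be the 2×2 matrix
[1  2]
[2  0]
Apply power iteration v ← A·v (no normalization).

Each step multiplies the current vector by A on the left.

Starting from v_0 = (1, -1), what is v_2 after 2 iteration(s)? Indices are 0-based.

v_0 = (1, -1).
v_1 = A·v_0 = (-1, 2).
v_2 = A·v_1 = (3, -2).

v_2 = (3, -2)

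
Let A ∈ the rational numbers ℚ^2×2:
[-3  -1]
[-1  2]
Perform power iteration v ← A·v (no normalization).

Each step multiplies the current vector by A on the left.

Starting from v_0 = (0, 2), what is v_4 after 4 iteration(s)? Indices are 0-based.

v_0 = (0, 2).
v_1 = A·v_0 = (-2, 4).
v_2 = A·v_1 = (2, 10).
v_3 = A·v_2 = (-16, 18).
v_4 = A·v_3 = (30, 52).

v_4 = (30, 52)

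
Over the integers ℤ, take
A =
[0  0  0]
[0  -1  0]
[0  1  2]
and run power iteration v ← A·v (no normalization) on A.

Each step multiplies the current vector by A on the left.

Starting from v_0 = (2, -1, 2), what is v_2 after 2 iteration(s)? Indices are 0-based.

v_0 = (2, -1, 2).
v_1 = A·v_0 = (0, 1, 3).
v_2 = A·v_1 = (0, -1, 7).

v_2 = (0, -1, 7)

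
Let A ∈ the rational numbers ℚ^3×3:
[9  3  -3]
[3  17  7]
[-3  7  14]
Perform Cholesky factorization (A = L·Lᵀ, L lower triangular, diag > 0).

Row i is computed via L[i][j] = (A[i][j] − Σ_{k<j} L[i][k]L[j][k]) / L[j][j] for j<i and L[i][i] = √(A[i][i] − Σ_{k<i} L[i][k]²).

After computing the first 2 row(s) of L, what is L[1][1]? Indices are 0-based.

Step 1: L[0][0] = √(9) = 3.
  L[1][0] = (3) / L[0][0] = 1.
Step 2: L[1][1] = √(16) = 4.

L[1][1] = 4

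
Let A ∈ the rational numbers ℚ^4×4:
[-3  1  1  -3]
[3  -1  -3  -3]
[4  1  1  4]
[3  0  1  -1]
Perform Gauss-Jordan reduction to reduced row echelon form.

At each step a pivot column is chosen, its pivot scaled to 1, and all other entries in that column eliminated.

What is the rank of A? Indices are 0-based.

rank = 4

[1] R0 /= -3  ⇒  (1, -1/3, -1/3, 1)
     R1 -= 3·R0  ⇒  (0, 0, -2, -6)
     R2 -= 4·R0  ⇒  (0, 7/3, 7/3, 0)
     R3 -= 3·R0  ⇒  (0, 1, 2, -4)
[2] R1 <-> R2
[2] R1 /= 7/3  ⇒  (0, 1, 1, 0)
     R0 -= -1/3·R1  ⇒  (1, 0, 0, 1)
     R3 -= 1·R1  ⇒  (0, 0, 1, -4)
[3] R2 /= -2  ⇒  (0, 0, 1, 3)
     R1 -= 1·R2  ⇒  (0, 1, 0, -3)
     R3 -= 1·R2  ⇒  (0, 0, 0, -7)
[4] R3 /= -7  ⇒  (0, 0, 0, 1)
     R0 -= 1·R3  ⇒  (1, 0, 0, 0)
     R1 -= -3·R3  ⇒  (0, 1, 0, 0)
     R2 -= 3·R3  ⇒  (0, 0, 1, 0)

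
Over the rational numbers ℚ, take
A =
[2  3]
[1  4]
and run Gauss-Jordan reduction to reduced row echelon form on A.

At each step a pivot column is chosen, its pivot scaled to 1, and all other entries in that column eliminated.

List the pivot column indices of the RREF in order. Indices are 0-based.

pivot columns: 0, 1

step 1: normalize row 0 (÷2) = (1, 3/2)
  row 1: subtract 1×row0 = (0, 5/2)
step 2: normalize row 1 (÷5/2) = (0, 1)
  row 0: subtract 3/2×row1 = (1, 0)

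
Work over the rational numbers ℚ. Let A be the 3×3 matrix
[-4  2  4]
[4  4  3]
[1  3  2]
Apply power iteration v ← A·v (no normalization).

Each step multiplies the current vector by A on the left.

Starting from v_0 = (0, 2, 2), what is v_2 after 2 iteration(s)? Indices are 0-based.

v_0 = (0, 2, 2).
v_1 = A·v_0 = (12, 14, 10).
v_2 = A·v_1 = (20, 134, 74).

v_2 = (20, 134, 74)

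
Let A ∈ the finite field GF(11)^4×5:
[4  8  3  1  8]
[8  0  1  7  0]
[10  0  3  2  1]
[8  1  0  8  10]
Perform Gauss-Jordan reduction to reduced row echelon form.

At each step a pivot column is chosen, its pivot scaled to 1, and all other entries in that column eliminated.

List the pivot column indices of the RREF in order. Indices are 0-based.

step 1: normalize row 0 (÷4) = (1, 2, 9, 3, 2)
  row 1: subtract 8×row0 = (0, 6, 6, 5, 6)
  row 2: subtract 10×row0 = (0, 2, 1, 5, 3)
  row 3: subtract 8×row0 = (0, 7, 5, 6, 5)
step 2: normalize row 1 (÷6) = (0, 1, 1, 10, 1)
  row 0: subtract 2×row1 = (1, 0, 7, 5, 0)
  row 2: subtract 2×row1 = (0, 0, 10, 7, 1)
  row 3: subtract 7×row1 = (0, 0, 9, 2, 9)
step 3: normalize row 2 (÷10) = (0, 0, 1, 4, 10)
  row 0: subtract 7×row2 = (1, 0, 0, 10, 7)
  row 1: subtract 1×row2 = (0, 1, 0, 6, 2)
  row 3: subtract 9×row2 = (0, 0, 0, 10, 7)
step 4: normalize row 3 (÷10) = (0, 0, 0, 1, 4)
  row 0: subtract 10×row3 = (1, 0, 0, 0, 0)
  row 1: subtract 6×row3 = (0, 1, 0, 0, 0)
  row 2: subtract 4×row3 = (0, 0, 1, 0, 5)

pivot columns: 0, 1, 2, 3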